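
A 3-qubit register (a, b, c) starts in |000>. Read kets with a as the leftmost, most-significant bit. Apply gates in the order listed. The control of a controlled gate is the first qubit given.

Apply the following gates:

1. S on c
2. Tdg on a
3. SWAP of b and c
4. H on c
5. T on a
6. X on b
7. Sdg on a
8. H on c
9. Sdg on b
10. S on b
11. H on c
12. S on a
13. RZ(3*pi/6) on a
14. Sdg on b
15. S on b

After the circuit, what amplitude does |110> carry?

The amplitude on |110> is 0. Key observation: steps 7-12 multiply out to the identity, so the circuit reduces to the remaining gates.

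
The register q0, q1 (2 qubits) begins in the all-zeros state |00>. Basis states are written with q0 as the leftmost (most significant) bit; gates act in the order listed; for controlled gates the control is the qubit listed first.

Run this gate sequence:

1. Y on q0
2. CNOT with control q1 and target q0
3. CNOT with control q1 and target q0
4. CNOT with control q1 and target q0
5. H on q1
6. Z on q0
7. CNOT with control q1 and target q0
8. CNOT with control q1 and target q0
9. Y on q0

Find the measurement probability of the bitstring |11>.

A full measurement returns |11> with probability 0.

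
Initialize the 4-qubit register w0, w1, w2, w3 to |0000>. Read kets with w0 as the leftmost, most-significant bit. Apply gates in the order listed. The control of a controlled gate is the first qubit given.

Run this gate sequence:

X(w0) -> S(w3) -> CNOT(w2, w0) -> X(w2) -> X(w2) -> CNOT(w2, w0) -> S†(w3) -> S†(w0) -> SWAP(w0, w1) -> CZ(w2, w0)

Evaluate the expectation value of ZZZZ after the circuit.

In the final state, ZZZZ has expectation -1. Key observation: gates 2-7 undo each other exactly, leaving only the rest of the circuit to track.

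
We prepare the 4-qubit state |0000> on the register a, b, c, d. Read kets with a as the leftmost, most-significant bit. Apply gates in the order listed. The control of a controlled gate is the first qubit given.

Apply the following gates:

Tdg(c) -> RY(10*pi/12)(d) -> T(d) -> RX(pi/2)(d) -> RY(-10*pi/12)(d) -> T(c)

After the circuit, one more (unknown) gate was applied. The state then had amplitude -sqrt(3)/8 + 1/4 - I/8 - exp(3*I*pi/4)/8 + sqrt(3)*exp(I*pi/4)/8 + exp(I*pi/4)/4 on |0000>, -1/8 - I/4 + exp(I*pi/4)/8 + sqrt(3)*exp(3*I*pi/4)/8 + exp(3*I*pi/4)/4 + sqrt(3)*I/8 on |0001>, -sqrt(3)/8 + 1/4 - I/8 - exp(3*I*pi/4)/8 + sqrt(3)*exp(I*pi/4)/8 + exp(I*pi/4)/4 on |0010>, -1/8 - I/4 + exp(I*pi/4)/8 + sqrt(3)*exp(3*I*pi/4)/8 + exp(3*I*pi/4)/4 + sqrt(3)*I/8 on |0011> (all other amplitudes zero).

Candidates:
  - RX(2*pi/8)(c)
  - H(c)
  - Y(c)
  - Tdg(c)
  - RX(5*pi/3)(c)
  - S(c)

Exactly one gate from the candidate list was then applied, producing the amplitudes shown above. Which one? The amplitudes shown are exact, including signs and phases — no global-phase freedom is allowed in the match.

It was H(c) that produced the state shown.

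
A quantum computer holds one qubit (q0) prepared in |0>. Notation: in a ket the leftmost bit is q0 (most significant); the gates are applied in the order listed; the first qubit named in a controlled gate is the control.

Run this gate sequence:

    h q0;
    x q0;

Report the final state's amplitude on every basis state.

After the circuit, the state carries amplitude sqrt(2)/2 on |0>, sqrt(2)/2 on |1>.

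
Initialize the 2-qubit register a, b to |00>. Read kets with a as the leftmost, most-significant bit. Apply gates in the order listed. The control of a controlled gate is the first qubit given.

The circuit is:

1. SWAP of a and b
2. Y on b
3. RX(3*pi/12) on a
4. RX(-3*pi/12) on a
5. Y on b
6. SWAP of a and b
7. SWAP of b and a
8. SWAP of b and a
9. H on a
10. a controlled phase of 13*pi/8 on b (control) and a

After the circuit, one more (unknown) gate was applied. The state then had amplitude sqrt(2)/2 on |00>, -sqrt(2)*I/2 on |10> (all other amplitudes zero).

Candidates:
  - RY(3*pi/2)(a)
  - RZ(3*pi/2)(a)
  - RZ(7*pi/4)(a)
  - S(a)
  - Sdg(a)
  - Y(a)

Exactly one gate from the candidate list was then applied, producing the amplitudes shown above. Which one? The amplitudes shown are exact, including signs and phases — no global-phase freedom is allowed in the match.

The unique candidate consistent with the amplitudes is Sdg(a). Key observation: steps 1-6 multiply out to the identity, so the circuit reduces to the remaining gates.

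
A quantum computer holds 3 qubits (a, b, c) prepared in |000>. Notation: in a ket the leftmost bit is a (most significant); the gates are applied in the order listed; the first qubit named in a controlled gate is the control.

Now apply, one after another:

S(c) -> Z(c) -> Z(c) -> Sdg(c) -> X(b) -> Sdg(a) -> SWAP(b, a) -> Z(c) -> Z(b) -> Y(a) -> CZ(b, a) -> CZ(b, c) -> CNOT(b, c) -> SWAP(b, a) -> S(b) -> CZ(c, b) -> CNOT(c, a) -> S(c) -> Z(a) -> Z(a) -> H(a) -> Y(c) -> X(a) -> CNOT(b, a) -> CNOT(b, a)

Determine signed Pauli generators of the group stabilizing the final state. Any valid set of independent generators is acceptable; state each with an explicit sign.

One valid set of independent stabilizer generators is +XII, +IZI, -IIZ (any independent generating set of the same group is equally correct).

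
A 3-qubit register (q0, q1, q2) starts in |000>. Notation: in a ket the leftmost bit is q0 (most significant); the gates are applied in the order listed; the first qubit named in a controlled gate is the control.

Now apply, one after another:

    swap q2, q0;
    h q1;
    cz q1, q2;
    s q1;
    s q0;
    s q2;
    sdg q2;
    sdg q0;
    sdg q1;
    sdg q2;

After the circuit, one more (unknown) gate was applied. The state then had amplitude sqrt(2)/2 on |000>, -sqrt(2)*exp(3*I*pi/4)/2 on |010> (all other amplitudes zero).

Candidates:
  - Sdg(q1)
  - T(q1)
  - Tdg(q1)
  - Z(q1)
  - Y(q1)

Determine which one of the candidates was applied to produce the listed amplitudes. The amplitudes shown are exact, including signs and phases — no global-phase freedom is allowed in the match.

It was Tdg(q1) that produced the state shown. Key observation: the block from step 4 through step 9 cancels to the identity and can be dropped.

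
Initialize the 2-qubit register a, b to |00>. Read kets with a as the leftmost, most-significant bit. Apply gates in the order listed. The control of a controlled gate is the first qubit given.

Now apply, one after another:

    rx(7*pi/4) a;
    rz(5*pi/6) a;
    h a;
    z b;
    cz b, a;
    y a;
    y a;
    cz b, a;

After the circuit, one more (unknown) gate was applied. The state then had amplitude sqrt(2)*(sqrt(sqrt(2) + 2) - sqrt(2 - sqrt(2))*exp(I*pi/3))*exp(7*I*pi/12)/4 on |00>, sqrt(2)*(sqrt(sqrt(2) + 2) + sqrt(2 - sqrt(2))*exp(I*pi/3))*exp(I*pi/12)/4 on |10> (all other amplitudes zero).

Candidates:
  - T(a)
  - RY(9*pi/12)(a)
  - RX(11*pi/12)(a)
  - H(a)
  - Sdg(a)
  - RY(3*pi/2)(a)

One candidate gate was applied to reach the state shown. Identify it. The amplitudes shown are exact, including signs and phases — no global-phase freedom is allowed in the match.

The applied gate was Sdg(a). Key observation: gates 5-8 undo each other exactly, leaving only the rest of the circuit to track.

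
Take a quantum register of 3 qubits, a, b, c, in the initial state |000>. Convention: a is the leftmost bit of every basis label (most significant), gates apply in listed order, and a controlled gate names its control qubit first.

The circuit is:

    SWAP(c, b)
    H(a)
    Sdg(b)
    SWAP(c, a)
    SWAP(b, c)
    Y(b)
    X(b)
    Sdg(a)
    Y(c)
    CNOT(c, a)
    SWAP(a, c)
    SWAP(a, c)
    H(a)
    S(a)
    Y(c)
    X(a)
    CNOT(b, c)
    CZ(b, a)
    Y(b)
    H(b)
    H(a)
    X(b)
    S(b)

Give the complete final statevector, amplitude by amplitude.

The final amplitudes are 1/4 - I/4 on |000>, 1/4 + I/4 on |001>, -1/4 - I/4 on |010>, -1/4 + I/4 on |011>, -1/4 - I/4 on |100>, -1/4 + I/4 on |101>, -1/4 + I/4 on |110>, -1/4 - I/4 on |111>. Key observation: gates 11-12 undo each other exactly, leaving only the rest of the circuit to track.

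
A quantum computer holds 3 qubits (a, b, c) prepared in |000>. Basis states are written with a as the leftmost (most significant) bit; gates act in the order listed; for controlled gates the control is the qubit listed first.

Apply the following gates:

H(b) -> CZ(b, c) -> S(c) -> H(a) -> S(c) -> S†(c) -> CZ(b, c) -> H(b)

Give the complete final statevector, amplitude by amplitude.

The final amplitudes are sqrt(2)/2 on |000>, sqrt(2)/2 on |100>, and 0 on every other basis state.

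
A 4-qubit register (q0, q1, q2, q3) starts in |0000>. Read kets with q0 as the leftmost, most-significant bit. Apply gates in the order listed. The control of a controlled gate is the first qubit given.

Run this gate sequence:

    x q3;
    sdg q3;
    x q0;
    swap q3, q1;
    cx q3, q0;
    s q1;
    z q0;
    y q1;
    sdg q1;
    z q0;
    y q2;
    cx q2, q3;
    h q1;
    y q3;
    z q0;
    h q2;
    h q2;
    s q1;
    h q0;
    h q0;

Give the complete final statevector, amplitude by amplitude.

The resulting statevector has amplitude sqrt(2)*I/2 on |1010>, -sqrt(2)/2 on |1110>, and 0 on every other basis state.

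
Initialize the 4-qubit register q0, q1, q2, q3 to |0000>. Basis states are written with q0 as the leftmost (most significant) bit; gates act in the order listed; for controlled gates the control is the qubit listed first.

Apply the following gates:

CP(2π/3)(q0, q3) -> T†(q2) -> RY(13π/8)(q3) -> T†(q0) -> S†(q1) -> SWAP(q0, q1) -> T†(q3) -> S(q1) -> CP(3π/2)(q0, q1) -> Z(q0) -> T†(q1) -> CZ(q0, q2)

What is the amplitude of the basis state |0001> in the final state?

The amplitude on |0001> is -exp(3*I*pi/4)*sin(3*pi/16).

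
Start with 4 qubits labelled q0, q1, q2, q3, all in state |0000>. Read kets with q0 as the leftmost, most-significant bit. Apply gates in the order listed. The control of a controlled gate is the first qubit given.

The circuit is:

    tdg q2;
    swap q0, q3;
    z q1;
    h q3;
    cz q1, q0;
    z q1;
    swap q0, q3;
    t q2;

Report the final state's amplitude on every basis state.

After the circuit, the state carries amplitude sqrt(2)/2 on |0000>, sqrt(2)/2 on |1000>, and 0 on every other basis state.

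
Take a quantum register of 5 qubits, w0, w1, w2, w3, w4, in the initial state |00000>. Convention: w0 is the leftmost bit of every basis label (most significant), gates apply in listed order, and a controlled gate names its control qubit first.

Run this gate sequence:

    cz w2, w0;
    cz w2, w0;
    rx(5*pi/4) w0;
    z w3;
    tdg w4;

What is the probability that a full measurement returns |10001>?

Outcome |10001> occurs with probability 0. Key observation: steps 1-2 multiply out to the identity, so the circuit reduces to the remaining gates.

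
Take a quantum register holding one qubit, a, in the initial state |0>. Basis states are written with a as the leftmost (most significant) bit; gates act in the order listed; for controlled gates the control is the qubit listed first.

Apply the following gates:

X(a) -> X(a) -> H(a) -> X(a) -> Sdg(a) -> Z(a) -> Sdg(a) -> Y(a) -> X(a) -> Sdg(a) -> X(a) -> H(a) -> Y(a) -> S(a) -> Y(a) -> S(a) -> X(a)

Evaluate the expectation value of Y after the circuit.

The observable Y averages to -1.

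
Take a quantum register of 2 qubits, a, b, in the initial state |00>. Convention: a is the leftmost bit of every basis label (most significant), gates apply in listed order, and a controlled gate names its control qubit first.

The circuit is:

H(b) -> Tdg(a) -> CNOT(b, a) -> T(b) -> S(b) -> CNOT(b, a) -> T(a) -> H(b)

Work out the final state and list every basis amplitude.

The final amplitudes are 1/2 + exp(3*I*pi/4)/2 on |00>, 1/2 - exp(3*I*pi/4)/2 on |01>, 0 on |10>, 0 on |11>.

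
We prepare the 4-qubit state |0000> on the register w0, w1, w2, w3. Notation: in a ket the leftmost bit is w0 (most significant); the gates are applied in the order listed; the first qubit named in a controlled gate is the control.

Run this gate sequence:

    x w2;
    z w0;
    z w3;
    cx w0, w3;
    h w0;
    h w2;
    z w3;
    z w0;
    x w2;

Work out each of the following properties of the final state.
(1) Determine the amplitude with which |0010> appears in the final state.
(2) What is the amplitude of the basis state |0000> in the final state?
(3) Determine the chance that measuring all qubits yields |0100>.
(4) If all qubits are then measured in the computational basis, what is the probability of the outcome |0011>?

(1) |0010> carries amplitude 1/2 in the final state.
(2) |0000> carries amplitude -1/2 in the final state.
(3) The probability of measuring |0100> is 0.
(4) Outcome |0011> occurs with probability 0.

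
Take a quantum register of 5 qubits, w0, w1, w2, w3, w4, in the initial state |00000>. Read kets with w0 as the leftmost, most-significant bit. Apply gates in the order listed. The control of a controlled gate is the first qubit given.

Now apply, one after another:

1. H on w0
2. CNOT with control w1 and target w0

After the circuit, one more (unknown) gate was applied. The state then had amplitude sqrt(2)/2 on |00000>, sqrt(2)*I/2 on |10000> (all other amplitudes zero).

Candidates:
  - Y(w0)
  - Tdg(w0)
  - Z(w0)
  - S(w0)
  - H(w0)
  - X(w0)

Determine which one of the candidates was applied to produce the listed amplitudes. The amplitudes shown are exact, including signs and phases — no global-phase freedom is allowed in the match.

The applied gate was S(w0).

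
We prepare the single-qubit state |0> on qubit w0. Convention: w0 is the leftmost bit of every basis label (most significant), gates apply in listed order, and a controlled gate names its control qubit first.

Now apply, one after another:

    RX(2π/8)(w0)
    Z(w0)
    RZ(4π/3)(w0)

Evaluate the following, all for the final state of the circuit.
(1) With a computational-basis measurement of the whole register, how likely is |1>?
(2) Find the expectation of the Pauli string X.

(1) The probability of measuring |1> is 1/2 - sqrt(2)/4.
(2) The expectation value of X is sqrt(6)/4.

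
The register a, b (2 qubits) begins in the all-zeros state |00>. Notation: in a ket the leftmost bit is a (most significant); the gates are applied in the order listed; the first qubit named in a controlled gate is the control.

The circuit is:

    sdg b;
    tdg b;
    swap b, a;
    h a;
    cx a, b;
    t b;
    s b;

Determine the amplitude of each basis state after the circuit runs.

The resulting statevector has amplitude sqrt(2)/2 on |00>, 0 on |01>, 0 on |10>, sqrt(2)*exp(3*I*pi/4)/2 on |11>.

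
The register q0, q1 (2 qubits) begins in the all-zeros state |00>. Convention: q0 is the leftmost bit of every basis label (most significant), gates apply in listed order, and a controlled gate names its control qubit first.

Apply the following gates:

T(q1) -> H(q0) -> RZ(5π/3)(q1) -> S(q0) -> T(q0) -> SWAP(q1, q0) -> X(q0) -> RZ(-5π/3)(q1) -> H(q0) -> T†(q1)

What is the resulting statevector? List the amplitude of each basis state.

The resulting statevector has amplitude 1/2 on |00>, exp(5*I*pi/6)/2 on |01>, -1/2 on |10>, -exp(5*I*pi/6)/2 on |11>.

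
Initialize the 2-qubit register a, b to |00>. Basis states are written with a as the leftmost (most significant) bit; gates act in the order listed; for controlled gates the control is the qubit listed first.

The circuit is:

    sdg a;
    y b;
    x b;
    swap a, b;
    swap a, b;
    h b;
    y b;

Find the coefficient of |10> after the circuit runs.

The final state's coefficient on |10> equals 0.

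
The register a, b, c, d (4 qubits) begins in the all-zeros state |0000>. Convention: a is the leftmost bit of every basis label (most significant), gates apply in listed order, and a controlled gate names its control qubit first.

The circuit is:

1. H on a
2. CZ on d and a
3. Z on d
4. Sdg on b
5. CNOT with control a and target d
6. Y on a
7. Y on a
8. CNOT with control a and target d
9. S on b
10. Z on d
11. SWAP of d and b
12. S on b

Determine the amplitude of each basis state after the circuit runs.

The resulting statevector has amplitude sqrt(2)/2 on |0000>, sqrt(2)/2 on |1000>, and 0 on every other basis state. Key observation: steps 3-10 multiply out to the identity, so the circuit reduces to the remaining gates.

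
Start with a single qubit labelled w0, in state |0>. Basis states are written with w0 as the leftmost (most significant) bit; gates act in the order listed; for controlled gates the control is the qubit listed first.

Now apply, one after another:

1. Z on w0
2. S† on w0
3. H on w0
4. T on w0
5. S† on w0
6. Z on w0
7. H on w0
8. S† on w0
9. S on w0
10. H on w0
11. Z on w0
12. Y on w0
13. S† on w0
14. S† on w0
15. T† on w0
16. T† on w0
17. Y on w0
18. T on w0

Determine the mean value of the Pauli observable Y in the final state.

The observable Y averages to -1. Key observation: steps 6-11 multiply out to the identity, so the circuit reduces to the remaining gates.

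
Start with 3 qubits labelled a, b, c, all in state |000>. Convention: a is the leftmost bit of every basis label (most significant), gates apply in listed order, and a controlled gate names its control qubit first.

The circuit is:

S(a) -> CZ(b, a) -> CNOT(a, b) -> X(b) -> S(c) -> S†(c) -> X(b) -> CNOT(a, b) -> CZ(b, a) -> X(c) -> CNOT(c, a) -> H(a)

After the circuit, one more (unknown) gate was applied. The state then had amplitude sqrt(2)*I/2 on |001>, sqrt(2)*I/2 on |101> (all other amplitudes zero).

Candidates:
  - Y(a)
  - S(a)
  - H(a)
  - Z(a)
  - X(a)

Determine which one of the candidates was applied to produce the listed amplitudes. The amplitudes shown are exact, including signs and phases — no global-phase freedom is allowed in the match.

The unique candidate consistent with the amplitudes is Y(a). Key observation: steps 2-9 multiply out to the identity, so the circuit reduces to the remaining gates.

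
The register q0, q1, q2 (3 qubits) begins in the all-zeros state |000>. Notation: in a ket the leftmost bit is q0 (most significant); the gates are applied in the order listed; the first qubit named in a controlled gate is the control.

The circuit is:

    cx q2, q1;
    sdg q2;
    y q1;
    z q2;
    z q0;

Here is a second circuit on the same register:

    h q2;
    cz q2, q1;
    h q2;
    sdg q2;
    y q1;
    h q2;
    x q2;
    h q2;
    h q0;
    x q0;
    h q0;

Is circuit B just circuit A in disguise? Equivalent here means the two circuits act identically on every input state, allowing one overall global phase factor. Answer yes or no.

No: there is an input state on which the two circuits produce genuinely different outputs (not merely differing by a phase).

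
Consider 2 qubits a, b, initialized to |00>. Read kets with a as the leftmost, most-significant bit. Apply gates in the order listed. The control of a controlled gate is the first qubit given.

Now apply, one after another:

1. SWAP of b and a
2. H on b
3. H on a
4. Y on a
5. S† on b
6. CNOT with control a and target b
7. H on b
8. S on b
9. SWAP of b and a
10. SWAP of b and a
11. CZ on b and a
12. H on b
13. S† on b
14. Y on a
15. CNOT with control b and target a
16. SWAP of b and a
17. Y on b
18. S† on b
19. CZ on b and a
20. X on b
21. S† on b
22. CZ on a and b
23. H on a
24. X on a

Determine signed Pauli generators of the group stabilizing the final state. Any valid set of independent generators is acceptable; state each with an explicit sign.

One valid set of independent stabilizer generators is -XI, -IX (any independent generating set of the same group is equally correct). Key observation: the block from step 9 through step 10 cancels to the identity and can be dropped.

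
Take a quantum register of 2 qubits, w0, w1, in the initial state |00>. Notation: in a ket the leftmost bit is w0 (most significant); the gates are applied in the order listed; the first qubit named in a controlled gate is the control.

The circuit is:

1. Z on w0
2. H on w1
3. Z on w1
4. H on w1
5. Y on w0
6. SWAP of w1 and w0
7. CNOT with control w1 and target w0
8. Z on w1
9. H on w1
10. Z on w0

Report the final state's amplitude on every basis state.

The resulting statevector has amplitude -sqrt(2)*I/2 on |00>, sqrt(2)*I/2 on |01>, 0 on |10>, 0 on |11>.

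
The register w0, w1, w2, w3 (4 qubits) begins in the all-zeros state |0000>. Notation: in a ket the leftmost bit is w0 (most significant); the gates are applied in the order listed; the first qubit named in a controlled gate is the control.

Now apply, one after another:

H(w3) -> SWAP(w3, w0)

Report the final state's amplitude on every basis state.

After the circuit, the state carries amplitude sqrt(2)/2 on |0000>, sqrt(2)/2 on |1000>, and 0 on every other basis state.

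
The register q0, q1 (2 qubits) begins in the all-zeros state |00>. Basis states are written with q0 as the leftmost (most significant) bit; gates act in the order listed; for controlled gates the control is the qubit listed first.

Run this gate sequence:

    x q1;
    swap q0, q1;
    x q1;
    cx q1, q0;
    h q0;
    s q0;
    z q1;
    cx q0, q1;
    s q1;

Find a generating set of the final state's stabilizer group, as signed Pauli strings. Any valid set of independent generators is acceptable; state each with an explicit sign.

One valid set of independent stabilizer generators is +XX, -ZZ (any independent generating set of the same group is equally correct).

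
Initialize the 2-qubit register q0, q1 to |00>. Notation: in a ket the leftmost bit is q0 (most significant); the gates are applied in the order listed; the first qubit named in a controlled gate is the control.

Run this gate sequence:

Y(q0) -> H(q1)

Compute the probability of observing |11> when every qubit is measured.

The probability of measuring |11> is 1/2.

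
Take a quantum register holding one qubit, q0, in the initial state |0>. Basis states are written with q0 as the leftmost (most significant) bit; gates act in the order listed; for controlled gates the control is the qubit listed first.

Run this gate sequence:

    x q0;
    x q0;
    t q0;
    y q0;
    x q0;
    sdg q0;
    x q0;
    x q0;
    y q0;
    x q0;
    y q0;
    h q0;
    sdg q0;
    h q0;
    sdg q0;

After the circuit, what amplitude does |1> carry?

The amplitude on |1> is -1/2 + I/2.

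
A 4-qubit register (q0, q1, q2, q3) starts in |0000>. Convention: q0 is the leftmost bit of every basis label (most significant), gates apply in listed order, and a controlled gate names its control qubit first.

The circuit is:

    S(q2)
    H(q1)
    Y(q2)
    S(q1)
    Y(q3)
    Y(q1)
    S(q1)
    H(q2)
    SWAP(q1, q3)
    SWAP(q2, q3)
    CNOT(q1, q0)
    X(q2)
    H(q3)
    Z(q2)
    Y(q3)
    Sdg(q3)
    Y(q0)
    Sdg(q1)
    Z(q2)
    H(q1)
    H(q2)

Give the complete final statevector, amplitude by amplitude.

The resulting statevector has amplitude sqrt(2)*I/2 on |0010>, -sqrt(2)*I/2 on |0110>, and 0 on every other basis state.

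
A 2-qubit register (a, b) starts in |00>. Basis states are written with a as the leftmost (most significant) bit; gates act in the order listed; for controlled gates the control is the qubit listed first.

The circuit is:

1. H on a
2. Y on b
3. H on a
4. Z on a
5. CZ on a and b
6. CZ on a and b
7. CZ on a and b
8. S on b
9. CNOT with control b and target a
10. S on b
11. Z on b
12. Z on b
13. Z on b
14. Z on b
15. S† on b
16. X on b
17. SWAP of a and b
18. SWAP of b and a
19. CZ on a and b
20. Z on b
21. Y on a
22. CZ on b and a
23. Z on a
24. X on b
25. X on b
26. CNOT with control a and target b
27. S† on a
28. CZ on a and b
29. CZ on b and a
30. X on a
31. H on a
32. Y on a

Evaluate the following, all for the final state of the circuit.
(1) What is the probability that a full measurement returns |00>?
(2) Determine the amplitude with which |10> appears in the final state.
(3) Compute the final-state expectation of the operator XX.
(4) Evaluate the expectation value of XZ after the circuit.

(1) A full measurement returns |00> with probability 1/2.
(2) |10> carries amplitude -sqrt(2)/2 in the final state.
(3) The observable XX averages to 0.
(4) In the final state, XZ has expectation 1.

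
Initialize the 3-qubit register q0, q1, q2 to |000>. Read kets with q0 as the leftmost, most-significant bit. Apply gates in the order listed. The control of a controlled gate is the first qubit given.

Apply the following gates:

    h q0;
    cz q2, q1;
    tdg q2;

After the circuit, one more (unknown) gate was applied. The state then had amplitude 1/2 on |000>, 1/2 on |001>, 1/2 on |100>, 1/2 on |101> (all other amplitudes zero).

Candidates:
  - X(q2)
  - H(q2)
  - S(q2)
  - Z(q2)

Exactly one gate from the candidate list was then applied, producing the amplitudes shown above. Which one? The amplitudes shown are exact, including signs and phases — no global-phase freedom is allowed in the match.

The unique candidate consistent with the amplitudes is H(q2).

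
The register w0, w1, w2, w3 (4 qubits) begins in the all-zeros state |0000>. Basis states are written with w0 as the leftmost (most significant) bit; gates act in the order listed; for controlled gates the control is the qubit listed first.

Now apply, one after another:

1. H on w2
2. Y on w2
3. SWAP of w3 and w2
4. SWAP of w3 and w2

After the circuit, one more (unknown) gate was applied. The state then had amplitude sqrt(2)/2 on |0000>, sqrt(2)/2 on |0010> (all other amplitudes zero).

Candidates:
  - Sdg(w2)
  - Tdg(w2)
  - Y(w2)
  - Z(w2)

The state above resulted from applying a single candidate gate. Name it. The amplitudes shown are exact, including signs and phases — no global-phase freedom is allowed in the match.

The unique candidate consistent with the amplitudes is Y(w2). Key observation: the block from step 3 through step 4 cancels to the identity and can be dropped.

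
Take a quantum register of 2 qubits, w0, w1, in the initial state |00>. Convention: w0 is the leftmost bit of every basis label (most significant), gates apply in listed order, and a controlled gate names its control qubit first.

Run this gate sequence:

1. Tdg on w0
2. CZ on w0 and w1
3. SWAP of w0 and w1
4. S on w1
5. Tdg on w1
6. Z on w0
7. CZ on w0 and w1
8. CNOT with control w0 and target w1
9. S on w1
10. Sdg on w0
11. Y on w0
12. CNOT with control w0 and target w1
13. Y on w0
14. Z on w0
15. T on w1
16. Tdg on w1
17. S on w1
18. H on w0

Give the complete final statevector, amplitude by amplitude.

The resulting statevector has amplitude 0 on |00>, sqrt(2)*I/2 on |01>, 0 on |10>, sqrt(2)*I/2 on |11>.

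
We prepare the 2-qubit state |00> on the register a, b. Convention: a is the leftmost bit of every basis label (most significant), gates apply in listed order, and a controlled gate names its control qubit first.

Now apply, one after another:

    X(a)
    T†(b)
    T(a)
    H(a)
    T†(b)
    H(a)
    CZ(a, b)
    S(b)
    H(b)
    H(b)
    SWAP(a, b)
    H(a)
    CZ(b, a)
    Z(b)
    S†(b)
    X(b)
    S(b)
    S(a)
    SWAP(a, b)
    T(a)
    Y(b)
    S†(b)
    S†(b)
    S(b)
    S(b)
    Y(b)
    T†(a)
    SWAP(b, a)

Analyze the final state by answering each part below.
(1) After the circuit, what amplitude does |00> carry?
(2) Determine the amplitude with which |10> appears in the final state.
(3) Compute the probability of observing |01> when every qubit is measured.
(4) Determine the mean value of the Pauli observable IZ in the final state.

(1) The final state's coefficient on |00> equals sqrt(2)*exp(3*I*pi/4)/2. Key observation: the block from step 20 through step 27 cancels to the identity and can be dropped.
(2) The final state's coefficient on |10> equals sqrt(2)*exp(I*pi/4)/2.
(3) The probability of measuring |01> is 0.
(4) In the final state, IZ has expectation 1.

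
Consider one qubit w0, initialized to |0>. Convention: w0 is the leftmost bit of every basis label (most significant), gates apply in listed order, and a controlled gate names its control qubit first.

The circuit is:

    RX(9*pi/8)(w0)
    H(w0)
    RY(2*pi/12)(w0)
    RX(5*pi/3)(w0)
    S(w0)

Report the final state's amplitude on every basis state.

After the circuit, the state carries amplitude (1 - I)*(sqrt(3)*I*sin(pi/16) + (-1 + 2*I)*cos(pi/16))/4 on |0>, (1 - I)*(sqrt(3)*cos(pi/16) + (-2 + I)*sin(pi/16))/4 on |1>.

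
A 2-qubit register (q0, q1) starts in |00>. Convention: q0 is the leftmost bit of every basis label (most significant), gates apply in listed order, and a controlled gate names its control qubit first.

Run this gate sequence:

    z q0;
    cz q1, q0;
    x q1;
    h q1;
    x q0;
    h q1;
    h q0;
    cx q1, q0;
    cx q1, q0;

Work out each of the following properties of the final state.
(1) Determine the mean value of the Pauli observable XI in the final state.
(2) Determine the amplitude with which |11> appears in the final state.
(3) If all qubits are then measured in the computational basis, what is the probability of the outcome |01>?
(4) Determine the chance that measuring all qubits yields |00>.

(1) The expectation value of XI is -1. Key observation: steps 8-9 multiply out to the identity, so the circuit reduces to the remaining gates.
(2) The amplitude on |11> is -sqrt(2)/2.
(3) A full measurement returns |01> with probability 1/2.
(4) The probability of measuring |00> is 0.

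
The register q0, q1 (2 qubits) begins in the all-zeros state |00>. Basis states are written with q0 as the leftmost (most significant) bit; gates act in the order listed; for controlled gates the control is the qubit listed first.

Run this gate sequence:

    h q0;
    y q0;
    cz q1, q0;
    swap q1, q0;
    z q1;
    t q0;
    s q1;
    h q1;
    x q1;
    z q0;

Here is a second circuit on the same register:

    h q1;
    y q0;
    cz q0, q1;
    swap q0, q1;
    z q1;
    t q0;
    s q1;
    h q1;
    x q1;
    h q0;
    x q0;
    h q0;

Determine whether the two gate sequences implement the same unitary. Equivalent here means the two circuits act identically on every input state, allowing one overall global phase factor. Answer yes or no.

No — the two circuits implement different unitaries, even allowing a global phase.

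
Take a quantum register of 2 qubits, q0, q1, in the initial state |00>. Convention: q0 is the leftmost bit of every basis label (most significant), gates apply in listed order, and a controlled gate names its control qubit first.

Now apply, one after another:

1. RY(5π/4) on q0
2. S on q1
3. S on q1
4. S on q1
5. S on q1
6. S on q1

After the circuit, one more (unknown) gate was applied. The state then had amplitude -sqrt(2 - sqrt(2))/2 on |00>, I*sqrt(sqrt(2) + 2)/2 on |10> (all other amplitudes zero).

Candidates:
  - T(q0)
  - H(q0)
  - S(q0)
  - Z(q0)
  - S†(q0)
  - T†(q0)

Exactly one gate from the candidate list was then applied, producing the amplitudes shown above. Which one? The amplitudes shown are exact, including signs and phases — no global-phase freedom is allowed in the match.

It was S(q0) that produced the state shown. Key observation: steps 2-5 multiply out to the identity, so the circuit reduces to the remaining gates.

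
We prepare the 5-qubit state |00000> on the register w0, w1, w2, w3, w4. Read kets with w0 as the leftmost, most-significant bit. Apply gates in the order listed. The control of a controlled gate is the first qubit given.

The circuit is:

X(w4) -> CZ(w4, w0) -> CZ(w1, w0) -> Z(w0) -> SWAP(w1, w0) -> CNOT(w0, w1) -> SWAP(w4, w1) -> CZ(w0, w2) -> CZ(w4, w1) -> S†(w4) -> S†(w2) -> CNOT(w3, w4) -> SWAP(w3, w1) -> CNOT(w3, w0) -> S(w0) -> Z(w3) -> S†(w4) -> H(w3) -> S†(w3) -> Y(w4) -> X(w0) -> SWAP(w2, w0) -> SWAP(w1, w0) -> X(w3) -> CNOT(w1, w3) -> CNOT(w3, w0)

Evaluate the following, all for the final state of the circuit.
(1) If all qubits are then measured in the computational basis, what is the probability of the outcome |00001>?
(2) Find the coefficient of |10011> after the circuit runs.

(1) The probability of measuring |00001> is 1/2.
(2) The amplitude on |10011> is sqrt(2)/2.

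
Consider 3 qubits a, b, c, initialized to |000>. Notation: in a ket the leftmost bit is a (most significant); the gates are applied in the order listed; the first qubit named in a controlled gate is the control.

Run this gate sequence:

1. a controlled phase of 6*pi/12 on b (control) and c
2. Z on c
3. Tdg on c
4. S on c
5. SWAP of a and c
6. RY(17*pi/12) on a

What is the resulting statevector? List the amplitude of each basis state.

The resulting statevector has amplitude -sqrt(3*sqrt(2) + 6)/4 + sqrt(2 - sqrt(2))/4 on |000>, sqrt(6 - 3*sqrt(2))/4 + sqrt(sqrt(2) + 2)/4 on |100>, and 0 on every other basis state.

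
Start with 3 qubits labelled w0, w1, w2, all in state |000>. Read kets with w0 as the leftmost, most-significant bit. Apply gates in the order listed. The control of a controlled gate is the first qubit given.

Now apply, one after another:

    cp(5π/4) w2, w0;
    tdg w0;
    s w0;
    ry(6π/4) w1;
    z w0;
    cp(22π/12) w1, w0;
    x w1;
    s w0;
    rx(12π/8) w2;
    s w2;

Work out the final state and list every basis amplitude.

After the circuit, the state carries amplitude -1/2 on |000>, 1/2 on |001>, 1/2 on |010>, -1/2 on |011>, 0 on |100>, 0 on |101>, 0 on |110>, 0 on |111>.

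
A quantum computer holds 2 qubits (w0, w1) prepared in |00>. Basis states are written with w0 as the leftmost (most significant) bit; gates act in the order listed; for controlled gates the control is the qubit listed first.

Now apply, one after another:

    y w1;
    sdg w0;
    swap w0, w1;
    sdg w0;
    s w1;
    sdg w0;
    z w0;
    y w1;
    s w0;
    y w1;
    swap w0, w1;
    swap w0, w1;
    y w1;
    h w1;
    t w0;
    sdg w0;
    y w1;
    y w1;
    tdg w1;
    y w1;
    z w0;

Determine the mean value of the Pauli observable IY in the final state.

The expectation value of IY is sqrt(2)/2. Key observation: steps 10-13 multiply out to the identity, so the circuit reduces to the remaining gates.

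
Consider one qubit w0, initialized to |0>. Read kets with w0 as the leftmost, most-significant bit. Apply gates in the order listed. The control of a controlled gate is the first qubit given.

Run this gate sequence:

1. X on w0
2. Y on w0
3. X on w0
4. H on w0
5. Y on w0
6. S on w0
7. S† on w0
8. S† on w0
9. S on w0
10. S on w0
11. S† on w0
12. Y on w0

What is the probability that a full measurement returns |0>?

The probability of measuring |0> is 1/2. Key observation: steps 5-12 multiply out to the identity, so the circuit reduces to the remaining gates.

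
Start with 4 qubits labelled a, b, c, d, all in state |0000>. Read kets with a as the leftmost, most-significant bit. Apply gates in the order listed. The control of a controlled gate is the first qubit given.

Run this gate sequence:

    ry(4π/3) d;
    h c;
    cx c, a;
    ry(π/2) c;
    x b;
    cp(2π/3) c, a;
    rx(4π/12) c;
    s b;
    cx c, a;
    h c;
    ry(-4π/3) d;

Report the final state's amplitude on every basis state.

After the circuit, the state carries amplitude sqrt(6)*(-exp(I*pi/6) + I)/8 on |0100>, sqrt(2)/4 + sqrt(6)*exp(I*pi/6)/8 + sqrt(6)*I/8 on |0110>, sqrt(2)*(1 + exp(2*I*pi/3))/8 on |1100>, -sqrt(2)/8 - sqrt(6)*I/4 + sqrt(2)*exp(2*I*pi/3)/8 on |1110>, and 0 on every other basis state.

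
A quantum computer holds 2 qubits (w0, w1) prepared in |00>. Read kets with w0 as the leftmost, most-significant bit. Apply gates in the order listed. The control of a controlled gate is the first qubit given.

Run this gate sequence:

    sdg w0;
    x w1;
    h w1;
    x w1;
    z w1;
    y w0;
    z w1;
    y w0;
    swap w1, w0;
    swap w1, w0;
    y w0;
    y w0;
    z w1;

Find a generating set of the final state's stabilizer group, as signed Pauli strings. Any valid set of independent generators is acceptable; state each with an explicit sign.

The stabilizer group can be generated by +IX, +ZI, among other valid generating sets. Key observation: steps 8-11 multiply out to the identity, so the circuit reduces to the remaining gates.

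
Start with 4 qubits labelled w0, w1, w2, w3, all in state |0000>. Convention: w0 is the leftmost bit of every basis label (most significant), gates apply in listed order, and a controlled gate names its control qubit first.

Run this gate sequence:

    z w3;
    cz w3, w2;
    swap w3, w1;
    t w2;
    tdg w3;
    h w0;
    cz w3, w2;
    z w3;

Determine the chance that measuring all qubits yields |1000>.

A full measurement returns |1000> with probability 1/2.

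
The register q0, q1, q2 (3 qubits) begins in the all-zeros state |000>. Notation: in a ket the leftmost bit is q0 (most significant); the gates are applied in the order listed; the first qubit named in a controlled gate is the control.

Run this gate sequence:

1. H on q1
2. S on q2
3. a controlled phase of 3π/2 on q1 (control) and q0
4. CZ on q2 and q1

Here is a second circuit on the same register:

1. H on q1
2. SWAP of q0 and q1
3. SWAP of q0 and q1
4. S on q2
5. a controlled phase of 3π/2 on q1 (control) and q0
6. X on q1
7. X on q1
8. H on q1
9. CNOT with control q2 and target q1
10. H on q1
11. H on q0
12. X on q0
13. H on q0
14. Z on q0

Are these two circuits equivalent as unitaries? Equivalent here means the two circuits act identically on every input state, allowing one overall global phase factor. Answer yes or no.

Yes — the two circuits implement the same unitary up to a global phase.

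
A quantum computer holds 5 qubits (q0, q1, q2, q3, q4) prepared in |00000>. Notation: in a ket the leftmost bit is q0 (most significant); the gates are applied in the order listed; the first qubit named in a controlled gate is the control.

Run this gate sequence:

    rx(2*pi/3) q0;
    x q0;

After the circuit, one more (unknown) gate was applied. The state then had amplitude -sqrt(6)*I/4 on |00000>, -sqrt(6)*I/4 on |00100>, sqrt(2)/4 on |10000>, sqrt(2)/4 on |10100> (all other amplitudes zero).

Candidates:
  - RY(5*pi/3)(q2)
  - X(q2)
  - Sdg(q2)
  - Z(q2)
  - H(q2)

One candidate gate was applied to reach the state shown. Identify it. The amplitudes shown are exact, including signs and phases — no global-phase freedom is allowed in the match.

It was H(q2) that produced the state shown.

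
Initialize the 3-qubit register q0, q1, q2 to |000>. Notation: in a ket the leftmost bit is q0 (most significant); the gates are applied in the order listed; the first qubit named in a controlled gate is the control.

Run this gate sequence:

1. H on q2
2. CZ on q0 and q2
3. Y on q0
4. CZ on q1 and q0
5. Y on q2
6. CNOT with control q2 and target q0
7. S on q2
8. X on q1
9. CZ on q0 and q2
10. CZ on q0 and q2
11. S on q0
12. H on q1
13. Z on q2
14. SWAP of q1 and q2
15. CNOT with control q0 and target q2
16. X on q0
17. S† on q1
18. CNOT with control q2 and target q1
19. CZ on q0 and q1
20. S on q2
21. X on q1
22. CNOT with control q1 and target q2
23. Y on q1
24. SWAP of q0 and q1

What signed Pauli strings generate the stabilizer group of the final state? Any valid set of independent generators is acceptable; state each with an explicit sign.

The stabilizer group can be generated by +YII, +IXX, -IZZ, among other valid generating sets. Key observation: steps 9-10 multiply out to the identity, so the circuit reduces to the remaining gates.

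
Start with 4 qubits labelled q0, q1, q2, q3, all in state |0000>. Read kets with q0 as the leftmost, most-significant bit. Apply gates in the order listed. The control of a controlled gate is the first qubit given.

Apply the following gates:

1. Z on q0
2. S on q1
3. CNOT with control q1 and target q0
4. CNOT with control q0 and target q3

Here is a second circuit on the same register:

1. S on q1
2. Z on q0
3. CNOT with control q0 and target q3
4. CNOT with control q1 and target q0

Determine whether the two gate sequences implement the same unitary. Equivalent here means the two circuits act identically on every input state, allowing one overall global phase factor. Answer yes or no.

No — the two circuits implement different unitaries, even allowing a global phase.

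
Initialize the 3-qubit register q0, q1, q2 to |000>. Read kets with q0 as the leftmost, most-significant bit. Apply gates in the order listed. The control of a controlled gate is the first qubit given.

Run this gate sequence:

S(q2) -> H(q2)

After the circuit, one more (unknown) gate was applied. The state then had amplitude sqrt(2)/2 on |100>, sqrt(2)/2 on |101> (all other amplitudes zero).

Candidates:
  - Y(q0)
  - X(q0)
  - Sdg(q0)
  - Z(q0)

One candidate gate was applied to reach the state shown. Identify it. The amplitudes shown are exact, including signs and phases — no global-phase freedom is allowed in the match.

The unique candidate consistent with the amplitudes is X(q0).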